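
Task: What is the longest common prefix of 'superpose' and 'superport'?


Compare from the start: 7 characters match: 'superpo'. Mismatch at position 8: 's' vs 'r'.

superpo


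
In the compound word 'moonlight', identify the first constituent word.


Split 'moonlight' into 'moon' + 'light'. The first part is 'moon'.

moon


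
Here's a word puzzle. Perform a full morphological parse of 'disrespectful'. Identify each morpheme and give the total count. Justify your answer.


Step 1: Identify prefix: 'dis' (meaning: not/apart)
Step 2: Identify root: 'respect'
Step 3: Identify suffix(es): 'ful'
Decomposition: dis- (prefix: not/apart) + respect (root) + -ful (suffix: full of)
Total morphemes: 3

3 morphemes (dis- (prefix: not/apart) + respect (root) + -ful (suffix: full of))


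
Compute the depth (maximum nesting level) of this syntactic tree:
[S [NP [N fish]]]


Count bracket nesting levels:
'[' at pos 0: depth = 1
'[' at pos 3: depth = 2
'[' at pos 7: depth = 3
Maximum depth reached: 3

3


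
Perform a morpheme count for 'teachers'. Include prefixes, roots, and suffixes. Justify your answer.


Decomposition: teach (root) + -er (suffix) + -s (plural) = 3 morpheme(s)

3 morphemes


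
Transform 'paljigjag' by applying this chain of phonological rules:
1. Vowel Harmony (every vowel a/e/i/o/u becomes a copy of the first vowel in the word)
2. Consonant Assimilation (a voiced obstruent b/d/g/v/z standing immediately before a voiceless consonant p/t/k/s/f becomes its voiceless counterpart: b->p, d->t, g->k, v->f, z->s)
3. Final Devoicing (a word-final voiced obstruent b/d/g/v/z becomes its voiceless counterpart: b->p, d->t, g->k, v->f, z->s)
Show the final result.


Starting form: 'paljigjag'
Rule 1: Vowel Harmony: all vowels become 'a' (matching first vowel). 'paljigjag' -> 'paljagjag'
Rule 2: Consonant Assimilation: no voiced obstruent (b/d/g/v/z) stands immediately before a voiceless consonant (p/t/k/s/f). No change.
Rule 3: Final Devoicing: word-final voiced obstruent 'g' becomes voiceless 'k'. 'paljagjag' -> 'paljagjak'
Final form: 'paljagjak'

paljagjak


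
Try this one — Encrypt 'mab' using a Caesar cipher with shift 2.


Shift each letter by 2: m -> o, a -> c, b -> d. Result: 'ocd'.

ocd


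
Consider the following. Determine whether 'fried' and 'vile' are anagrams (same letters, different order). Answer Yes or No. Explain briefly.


Sorted letters of 'fried': 'defir'
Sorted letters of 'vile': 'eilv'
They do not match.

No


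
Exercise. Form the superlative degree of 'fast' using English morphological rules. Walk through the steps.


Apply superlative formation (add -est): 'fast' -> 'fastest'.

fastest


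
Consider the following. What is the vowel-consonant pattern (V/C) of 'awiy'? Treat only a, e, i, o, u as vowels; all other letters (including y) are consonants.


Letter mapping: a = V, w = C, i = V, y = C.

VCVC


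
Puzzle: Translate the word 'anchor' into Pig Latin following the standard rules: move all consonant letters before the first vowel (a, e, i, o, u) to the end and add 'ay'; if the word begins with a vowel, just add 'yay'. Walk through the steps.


'anchor' starts with a vowel, so add 'yay': 'anchoryay'.

anchoryay


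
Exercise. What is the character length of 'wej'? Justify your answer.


Spell out 'wej' and number each letter: w(1), e(2), j(3). Total: 3 letters.

3


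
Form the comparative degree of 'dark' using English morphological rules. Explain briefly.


Apply comparative formation (add -er): 'dark' -> 'darker'.

darker


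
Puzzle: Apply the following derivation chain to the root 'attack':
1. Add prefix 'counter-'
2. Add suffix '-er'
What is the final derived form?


Step 1: Add prefix 'counter-' to 'attack' = 'counterattack'
Step 2: Add suffix '-er' to 'counterattack' = 'counterattacker'

counterattacker


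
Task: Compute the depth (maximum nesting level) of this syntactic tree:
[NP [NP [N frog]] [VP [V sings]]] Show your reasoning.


Count bracket nesting levels:
'[' at pos 0: depth = 1
'[' at pos 4: depth = 2
'[' at pos 8: depth = 3
'[' at pos 18: depth = 2
'[' at pos 22: depth = 3
Maximum depth reached: 3

3


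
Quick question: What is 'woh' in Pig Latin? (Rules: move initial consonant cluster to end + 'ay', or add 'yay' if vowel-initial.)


'woh': move consonant cluster 'w' to end and add 'ay': 'ohway'.

ohway


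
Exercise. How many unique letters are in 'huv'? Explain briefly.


Unique letters in 'huv': {h, u, v} = 3 distinct letters.

3


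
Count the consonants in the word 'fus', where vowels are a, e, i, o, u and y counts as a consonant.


Consonants in 'fus': f, s = 2 consonants.

2


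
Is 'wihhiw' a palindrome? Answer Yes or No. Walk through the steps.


Forward: 'wihhiw'
Reversed: 'wihhiw'
They are identical.

Yes


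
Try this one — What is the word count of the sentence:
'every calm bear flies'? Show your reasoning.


Split into words: every | calm | bear | flies = 4 words.

4


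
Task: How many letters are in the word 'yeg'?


Spell out 'yeg' and number each letter: y(1), e(2), g(3). Total: 3 letters.

3


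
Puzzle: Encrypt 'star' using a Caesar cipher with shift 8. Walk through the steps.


Shift each letter by 8: s -> a, t -> b, a -> i, r -> z. Result: 'abiz'.

abiz


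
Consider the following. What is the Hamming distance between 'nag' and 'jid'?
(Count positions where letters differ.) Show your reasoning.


Alignment:
Position 1: 'n' vs 'j' = DIFFER
Position 2: 'a' vs 'i' = DIFFER
Position 3: 'g' vs 'd' = DIFFER
Total differences: 3

3


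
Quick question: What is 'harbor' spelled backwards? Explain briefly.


Reverse 'harbor' character by character: 'robrah'.

robrah


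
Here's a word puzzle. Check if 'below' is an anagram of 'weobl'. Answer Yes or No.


Sorted letters of 'below': 'below'
Sorted letters of 'weobl': 'below'
They match.

Yes


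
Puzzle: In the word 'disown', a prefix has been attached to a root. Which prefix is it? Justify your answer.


The word 'disown' = 'dis' (prefix) + 'own' (root). The prefix is 'dis'.

dis


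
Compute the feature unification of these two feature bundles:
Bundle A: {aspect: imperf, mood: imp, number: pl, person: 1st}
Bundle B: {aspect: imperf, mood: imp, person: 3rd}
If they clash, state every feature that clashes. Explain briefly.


Compare features:
aspect: A=imperf vs B=imperf -> unified: imperf
mood: A=imp vs B=imp -> unified: imp
number: A=pl vs B=_ -> unified: pl
person: A=1st vs B=3rd -> CLASH
Clash detected on feature 'person' (1st vs 3rd); unification fails.

CLASH on 'person' (1st vs 3rd)


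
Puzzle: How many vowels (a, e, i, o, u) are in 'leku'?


Vowels in 'leku': e, u = 2 vowels.

2


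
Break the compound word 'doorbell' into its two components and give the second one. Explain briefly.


Split 'doorbell' into 'door' + 'bell'. The second part is 'bell'.

bell


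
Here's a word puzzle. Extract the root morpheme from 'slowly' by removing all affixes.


Remove suffix '-ly' from 'slowly' to get root 'slow'.

slow


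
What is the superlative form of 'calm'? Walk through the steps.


Apply superlative formation (add -est): 'calm' -> 'calmest'.

calmest


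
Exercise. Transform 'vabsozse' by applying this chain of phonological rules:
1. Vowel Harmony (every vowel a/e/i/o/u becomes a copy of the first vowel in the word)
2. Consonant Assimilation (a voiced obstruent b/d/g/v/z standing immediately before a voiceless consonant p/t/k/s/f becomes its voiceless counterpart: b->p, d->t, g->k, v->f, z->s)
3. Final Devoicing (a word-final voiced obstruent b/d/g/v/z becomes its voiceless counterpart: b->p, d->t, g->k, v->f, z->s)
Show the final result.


Starting form: 'vabsozse'
Rule 1: Vowel Harmony: all vowels become 'a' (matching first vowel). 'vabsozse' -> 'vabsazsa'
Rule 2: Consonant Assimilation: voiced obstruent before voiceless consonant becomes voiceless ('bs' -> 'ps', 'zs' -> 'ss'). 'vabsazsa' -> 'vapsassa'
Rule 3: Final Devoicing: the word ends in the vowel 'a', not a consonant. No change.
Final form: 'vapsassa'

vapsassa


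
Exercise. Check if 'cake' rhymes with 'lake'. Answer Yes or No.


Rime (stressed vowel + following sounds) of 'cake': -ake = /eɪk/
Rime of 'lake': -ake = /eɪk/
/eɪk/ and /eɪk/ are the same ending sound, so the words rhyme.

Yes


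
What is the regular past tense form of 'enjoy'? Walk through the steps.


Apply rule: Add -ed. 'enjoy' becomes 'enjoyed'.

enjoyed


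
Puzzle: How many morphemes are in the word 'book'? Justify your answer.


Decomposition: book (free morpheme) = 1 morpheme(s)

1 morphemes


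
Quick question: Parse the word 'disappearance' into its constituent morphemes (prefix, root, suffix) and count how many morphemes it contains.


Step 1: Identify prefix: 'dis' (meaning: not/apart)
Step 2: Identify root: 'appear'
Step 3: Identify suffix(es): 'ance'
Decomposition: dis- (prefix: not/apart) + appear (root) + -ance (suffix: state/act)
Total morphemes: 3

3 morphemes (dis- (prefix: not/apart) + appear (root) + -ance (suffix: state/act))


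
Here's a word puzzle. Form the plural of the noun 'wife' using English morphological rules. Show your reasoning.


Apply rule: Change -fe to -ves. 'wife' becomes 'wives'.

wives


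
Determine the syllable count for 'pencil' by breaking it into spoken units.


Break 'pencil' into syllables: pen-cil -> pen | cil = 2 syllables

2 syllables


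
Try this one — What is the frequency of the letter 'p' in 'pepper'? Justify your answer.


Letter 'p' in 'pepper': found at position(s) 1, 3, 4 = 3 occurrence(s).

3


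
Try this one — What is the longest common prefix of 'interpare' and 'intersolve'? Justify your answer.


Compare from the start: 5 characters match: 'inter'. Mismatch at position 6: 'p' vs 's'.

inter


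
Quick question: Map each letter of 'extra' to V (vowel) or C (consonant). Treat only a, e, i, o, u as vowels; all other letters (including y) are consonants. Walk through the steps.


Letter mapping: e = V, x = C, t = C, r = C, a = V.

VCCCV


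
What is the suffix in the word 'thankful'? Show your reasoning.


The word 'thankful' = 'thank' (root) + '-ful' (suffix). The suffix is '-ful'.

ful


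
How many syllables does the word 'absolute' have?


Break 'absolute' into syllables: ab-so-lute -> ab | so | lute = 3 syllables

3 syllables


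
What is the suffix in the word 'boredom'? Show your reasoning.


The word 'boredom' = 'bore' (root) + '-dom' (suffix). The suffix is '-dom'.

dom


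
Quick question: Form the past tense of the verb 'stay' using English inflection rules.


Apply rule: Add -ed. 'stay' becomes 'stayed'.

stayed


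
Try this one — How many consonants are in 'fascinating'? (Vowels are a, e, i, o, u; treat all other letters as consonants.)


Consonants in 'fascinating': f, s, c, n, t, n, g = 7 consonants.

7


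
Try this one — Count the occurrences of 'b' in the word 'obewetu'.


Letter 'b' in 'obewetu': found at position(s) 2 = 1 occurrence(s).

1


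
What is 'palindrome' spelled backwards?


Reverse 'palindrome' character by character: 'emordnilap'.

emordnilap


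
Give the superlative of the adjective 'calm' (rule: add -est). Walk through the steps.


Apply superlative formation (add -est): 'calm' -> 'calmest'.

calmest


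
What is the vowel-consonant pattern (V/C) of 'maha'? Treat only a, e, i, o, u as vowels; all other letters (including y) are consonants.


Letter mapping: m = C, a = V, h = C, a = V.

CVCV


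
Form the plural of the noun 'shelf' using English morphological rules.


Apply rule: Change -f to -ves. 'shelf' becomes 'shelves'.

shelves


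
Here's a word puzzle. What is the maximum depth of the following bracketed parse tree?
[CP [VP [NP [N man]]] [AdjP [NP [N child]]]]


Count bracket nesting levels:
'[' at pos 0: depth = 1
'[' at pos 4: depth = 2
'[' at pos 8: depth = 3
'[' at pos 12: depth = 4
'[' at pos 22: depth = 2
'[' at pos 28: depth = 3
'[' at pos 32: depth = 4
Maximum depth reached: 4

4


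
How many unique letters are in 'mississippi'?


Unique letters in 'mississippi': {i, m, p, s} = 4 distinct letters.

4


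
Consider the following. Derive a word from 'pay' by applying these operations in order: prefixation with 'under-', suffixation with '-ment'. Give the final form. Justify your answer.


Step 1: Add prefix 'under-' to 'pay' = 'underpay'
Step 2: Add suffix '-ment' to 'underpay' = 'underpayment'

underpayment


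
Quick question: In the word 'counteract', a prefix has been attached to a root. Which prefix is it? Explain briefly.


The word 'counteract' = 'counter' (prefix) + 'act' (root). The prefix is 'counter'.

counter


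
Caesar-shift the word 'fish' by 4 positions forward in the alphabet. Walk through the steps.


Shift each letter by 4: f -> j, i -> m, s -> w, h -> l. Result: 'jmwl'.

jmwl


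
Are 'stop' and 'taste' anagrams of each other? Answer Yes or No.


Sorted letters of 'stop': 'opst'
Sorted letters of 'taste': 'aestt'
They do not match.

No


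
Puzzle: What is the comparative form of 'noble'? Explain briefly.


Apply comparative formation (ends in e: add -r): 'noble' -> 'nobler'.

nobler


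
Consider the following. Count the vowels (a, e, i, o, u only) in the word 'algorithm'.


Vowels in 'algorithm': a, o, i = 3 vowels.

3


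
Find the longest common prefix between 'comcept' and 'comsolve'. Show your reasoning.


Compare from the start: 3 characters match: 'com'. Mismatch at position 4: 'c' vs 's'.

com


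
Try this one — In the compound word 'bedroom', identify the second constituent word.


Split 'bedroom' into 'bed' + 'room'. The second part is 'room'.

room


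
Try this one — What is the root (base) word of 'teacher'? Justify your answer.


Remove suffix '-er' from 'teacher' to get root 'teach'.

teach


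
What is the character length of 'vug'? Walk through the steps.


Spell out 'vug' and number each letter: v(1), u(2), g(3). Total: 3 letters.

3


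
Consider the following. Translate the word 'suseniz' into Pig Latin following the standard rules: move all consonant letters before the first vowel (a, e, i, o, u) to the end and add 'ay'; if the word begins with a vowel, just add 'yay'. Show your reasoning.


'suseniz': move consonant cluster 's' to end and add 'ay': 'usenizsay'.

usenizsay


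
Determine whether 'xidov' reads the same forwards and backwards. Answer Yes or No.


Forward: 'xidov'
Reversed: 'vodix'
They differ.

No


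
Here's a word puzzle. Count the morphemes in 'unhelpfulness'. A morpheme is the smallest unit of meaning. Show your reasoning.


Decomposition: un- (prefix) + help (root) + -ful (suffix) + -ness (suffix) = 4 morpheme(s)

4 morphemes


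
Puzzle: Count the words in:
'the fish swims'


Split into words: the | fish | swims = 3 words.

3


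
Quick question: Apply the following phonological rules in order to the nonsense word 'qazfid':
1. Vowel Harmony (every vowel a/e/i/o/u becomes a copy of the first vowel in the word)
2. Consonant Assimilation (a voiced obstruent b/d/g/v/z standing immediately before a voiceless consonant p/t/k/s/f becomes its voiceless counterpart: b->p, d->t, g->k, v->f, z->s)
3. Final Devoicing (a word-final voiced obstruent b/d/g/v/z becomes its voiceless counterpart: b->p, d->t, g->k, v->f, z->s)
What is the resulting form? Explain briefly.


Starting form: 'qazfid'
Rule 1: Vowel Harmony: all vowels become 'a' (matching first vowel). 'qazfid' -> 'qazfad'
Rule 2: Consonant Assimilation: voiced obstruent before voiceless consonant becomes voiceless ('zf' -> 'sf'). 'qazfad' -> 'qasfad'
Rule 3: Final Devoicing: word-final voiced obstruent 'd' becomes voiceless 't'. 'qasfad' -> 'qasfat'
Final form: 'qasfat'

qasfat


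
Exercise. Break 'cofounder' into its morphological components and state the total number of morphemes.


Step 1: Identify prefix: 'co' (meaning: together)
Step 2: Identify root: 'found'
Step 3: Identify suffix(es): 'er'
Decomposition: co- (prefix: together) + found (root) + -er (suffix: one who)
Total morphemes: 3

3 morphemes (co- (prefix: together) + found (root) + -er (suffix: one who))


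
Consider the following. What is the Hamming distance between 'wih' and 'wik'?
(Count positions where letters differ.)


Alignment:
Position 1: 'w' vs 'w' = match
Position 2: 'i' vs 'i' = match
Position 3: 'h' vs 'k' = DIFFER
Total differences: 1

1


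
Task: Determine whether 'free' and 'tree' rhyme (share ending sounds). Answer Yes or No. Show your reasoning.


Rime (stressed vowel + following sounds) of 'free': -ee = /iː/
Rime of 'tree': -ee = /iː/
/iː/ and /iː/ are the same ending sound, so the words rhyme.

Yes


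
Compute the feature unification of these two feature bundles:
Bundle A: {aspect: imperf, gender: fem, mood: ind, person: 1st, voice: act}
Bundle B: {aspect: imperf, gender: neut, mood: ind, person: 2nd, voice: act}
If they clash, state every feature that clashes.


Compare features:
aspect: A=imperf vs B=imperf -> unified: imperf
gender: A=fem vs B=neut -> CLASH
mood: A=ind vs B=ind -> unified: ind
person: A=1st vs B=2nd -> CLASH
voice: A=act vs B=act -> unified: act
Clashes detected on features 'gender' (fem vs neut) and 'person' (1st vs 2nd); unification fails.

CLASH on 'gender' (fem vs neut) and 'person' (1st vs 2nd)


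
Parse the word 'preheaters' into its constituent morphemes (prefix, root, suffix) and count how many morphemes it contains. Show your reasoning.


Step 1: Identify prefix: 'pre' (meaning: before)
Step 2: Identify root: 'heat'
Step 3: Identify suffix(es): 'er, s'
Decomposition: pre- (prefix: before) + heat (root) + -er (suffix: one who) + -s (plural)
Total morphemes: 4

4 morphemes (pre- (prefix: before) + heat (root) + -er (suffix: one who) + -s (plural))


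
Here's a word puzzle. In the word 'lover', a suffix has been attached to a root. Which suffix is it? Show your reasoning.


The word 'lover' = 'love' (root) + '-er' (suffix). The suffix is '-er'.

er


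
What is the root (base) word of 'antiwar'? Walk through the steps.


Remove prefix 'anti' from 'antiwar' to get root 'war'.

war


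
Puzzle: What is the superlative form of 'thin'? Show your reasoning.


Apply superlative formation (double final consonant, add -est): 'thin' -> 'thinnest'.

thinnest


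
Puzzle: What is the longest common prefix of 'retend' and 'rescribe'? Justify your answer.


Compare from the start: 2 characters match: 're'. Mismatch at position 3: 't' vs 's'.

re


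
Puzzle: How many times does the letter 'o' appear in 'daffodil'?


Letter 'o' in 'daffodil': found at position(s) 5 = 1 occurrence(s).

1


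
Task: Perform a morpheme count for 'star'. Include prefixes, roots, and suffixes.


Decomposition: star (free morpheme) = 1 morpheme(s)

1 morphemes


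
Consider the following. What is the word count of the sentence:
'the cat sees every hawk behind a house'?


Split into words: the | cat | sees | every | hawk | behind | a | house = 8 words.

8


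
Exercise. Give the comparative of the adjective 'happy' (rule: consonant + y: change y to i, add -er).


Apply comparative formation (consonant + y: change y to i, add -er): 'happy' -> 'happier'.

happier


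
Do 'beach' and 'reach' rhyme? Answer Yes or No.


Rime (stressed vowel + following sounds) of 'beach': -each = /iːtʃ/
Rime of 'reach': -each = /iːtʃ/
/iːtʃ/ and /iːtʃ/ are the same ending sound, so the words rhyme.

Yes


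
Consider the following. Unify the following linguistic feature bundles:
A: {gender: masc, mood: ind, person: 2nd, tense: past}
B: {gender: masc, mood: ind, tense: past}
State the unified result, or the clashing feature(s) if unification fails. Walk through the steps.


Compare features:
gender: A=masc vs B=masc -> unified: masc
mood: A=ind vs B=ind -> unified: ind
person: A=2nd vs B=_ -> unified: 2nd
tense: A=past vs B=past -> unified: past
No clashes found.

Unified: {gender: masc, mood: ind, person: 2nd, tense: past}


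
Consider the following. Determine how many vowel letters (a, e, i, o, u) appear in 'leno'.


Vowels in 'leno': e, o = 2 vowels.

2


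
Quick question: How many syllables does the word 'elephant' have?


Break 'elephant' into syllables: el-e-phant -> el | e | phant = 3 syllables

3 syllables


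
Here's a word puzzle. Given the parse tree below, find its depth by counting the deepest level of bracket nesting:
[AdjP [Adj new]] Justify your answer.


Count bracket nesting levels:
'[' at pos 0: depth = 1
'[' at pos 6: depth = 2
Maximum depth reached: 2

2


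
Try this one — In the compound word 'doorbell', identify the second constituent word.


Split 'doorbell' into 'door' + 'bell'. The second part is 'bell'.

bell


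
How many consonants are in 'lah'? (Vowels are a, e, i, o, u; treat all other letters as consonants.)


Consonants in 'lah': l, h = 2 consonants.

2


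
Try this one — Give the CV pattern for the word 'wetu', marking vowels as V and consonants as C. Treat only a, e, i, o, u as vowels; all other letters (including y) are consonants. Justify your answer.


Letter mapping: w = C, e = V, t = C, u = V.

CVCV


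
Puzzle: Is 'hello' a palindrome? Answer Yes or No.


Forward: 'hello'
Reversed: 'olleh'
They differ.

No


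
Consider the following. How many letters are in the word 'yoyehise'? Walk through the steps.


Spell out 'yoyehise' and number each letter: y(1), o(2), y(3), e(4), h(5), i(6), s(7), e(8). Total: 8 letters.

8


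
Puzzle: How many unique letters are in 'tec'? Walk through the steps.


Unique letters in 'tec': {c, e, t} = 3 distinct letters.

3


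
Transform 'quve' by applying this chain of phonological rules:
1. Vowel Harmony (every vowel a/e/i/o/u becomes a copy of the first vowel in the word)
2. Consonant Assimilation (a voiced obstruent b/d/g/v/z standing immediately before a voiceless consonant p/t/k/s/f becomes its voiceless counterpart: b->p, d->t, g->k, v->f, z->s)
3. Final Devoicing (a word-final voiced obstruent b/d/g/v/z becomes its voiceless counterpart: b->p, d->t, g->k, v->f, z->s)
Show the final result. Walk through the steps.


Starting form: 'quve'
Rule 1: Vowel Harmony: all vowels become 'u' (matching first vowel). 'quve' -> 'quvu'
Rule 2: Consonant Assimilation: no voiced obstruent (b/d/g/v/z) stands immediately before a voiceless consonant (p/t/k/s/f). No change.
Rule 3: Final Devoicing: the word ends in the vowel 'u', not a consonant. No change.
Final form: 'quvu'

quvu


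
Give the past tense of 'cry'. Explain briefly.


Apply rule: Change -y to -ied. 'cry' becomes 'cried'.

cried


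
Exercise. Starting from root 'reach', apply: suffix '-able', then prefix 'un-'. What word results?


Step 1: Add suffix '-able' to 'reach' = 'reachable'
Step 2: Add prefix 'un-' to 'reachable' = 'unreachable'

unreachable


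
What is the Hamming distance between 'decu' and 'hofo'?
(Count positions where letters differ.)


Alignment:
Position 1: 'd' vs 'h' = DIFFER
Position 2: 'e' vs 'o' = DIFFER
Position 3: 'c' vs 'f' = DIFFER
Position 4: 'u' vs 'o' = DIFFER
Total differences: 4

4


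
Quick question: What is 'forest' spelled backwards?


Reverse 'forest' character by character: 'tserof'.

tserof


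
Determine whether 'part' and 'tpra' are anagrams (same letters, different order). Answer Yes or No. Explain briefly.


Sorted letters of 'part': 'aprt'
Sorted letters of 'tpra': 'aprt'
They match.

Yes


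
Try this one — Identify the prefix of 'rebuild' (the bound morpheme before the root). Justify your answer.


The word 'rebuild' = 're' (prefix) + 'build' (root). The prefix is 're'.

re


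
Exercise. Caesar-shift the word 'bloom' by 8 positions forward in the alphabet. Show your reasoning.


Shift each letter by 8: b -> j, l -> t, o -> w, o -> w, m -> u. Result: 'jtwwu'.

jtwwu


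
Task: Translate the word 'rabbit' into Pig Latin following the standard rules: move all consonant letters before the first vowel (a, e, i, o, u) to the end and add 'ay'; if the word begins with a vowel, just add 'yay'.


'rabbit': move consonant cluster 'r' to end and add 'ay': 'abbitray'.

abbitray


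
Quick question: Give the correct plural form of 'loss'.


Apply rule: Add -es (sibilant/fricative ending). 'loss' becomes 'losses'.

losses


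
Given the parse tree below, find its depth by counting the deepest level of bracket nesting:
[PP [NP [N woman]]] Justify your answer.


Count bracket nesting levels:
'[' at pos 0: depth = 1
'[' at pos 4: depth = 2
'[' at pos 8: depth = 3
Maximum depth reached: 3

3


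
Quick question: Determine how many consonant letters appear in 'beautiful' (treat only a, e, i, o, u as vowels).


Consonants in 'beautiful': b, t, f, l = 4 consonants.

4


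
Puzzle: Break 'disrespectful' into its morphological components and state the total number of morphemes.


Step 1: Identify prefix: 'dis' (meaning: not/apart)
Step 2: Identify root: 'respect'
Step 3: Identify suffix(es): 'ful'
Decomposition: dis- (prefix: not/apart) + respect (root) + -ful (suffix: full of)
Total morphemes: 3

3 morphemes (dis- (prefix: not/apart) + respect (root) + -ful (suffix: full of))


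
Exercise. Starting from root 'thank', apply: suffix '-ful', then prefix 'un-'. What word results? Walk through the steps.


Step 1: Add suffix '-ful' to 'thank' = 'thankful'
Step 2: Add prefix 'un-' to 'thankful' = 'unthankful'

unthankful


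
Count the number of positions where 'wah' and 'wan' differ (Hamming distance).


Alignment:
Position 1: 'w' vs 'w' = match
Position 2: 'a' vs 'a' = match
Position 3: 'h' vs 'n' = DIFFER
Total differences: 1

1


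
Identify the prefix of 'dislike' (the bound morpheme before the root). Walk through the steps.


The word 'dislike' = 'dis' (prefix) + 'like' (root). The prefix is 'dis'.

dis


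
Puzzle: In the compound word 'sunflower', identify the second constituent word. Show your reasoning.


Split 'sunflower' into 'sun' + 'flower'. The second part is 'flower'.

flower


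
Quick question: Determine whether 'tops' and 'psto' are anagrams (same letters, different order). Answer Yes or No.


Sorted letters of 'tops': 'opst'
Sorted letters of 'psto': 'opst'
They match.

Yes


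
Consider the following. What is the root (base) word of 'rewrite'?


Remove prefix 're' from 'rewrite' to get root 'write'.

write


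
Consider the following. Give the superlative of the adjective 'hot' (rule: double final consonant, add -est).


Apply superlative formation (double final consonant, add -est): 'hot' -> 'hottest'.

hottest


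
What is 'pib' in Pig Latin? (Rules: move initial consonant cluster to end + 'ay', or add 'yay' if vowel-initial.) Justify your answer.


'pib': move consonant cluster 'p' to end and add 'ay': 'ibpay'.

ibpay


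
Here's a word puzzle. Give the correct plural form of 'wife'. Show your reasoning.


Apply rule: Change -fe to -ves. 'wife' becomes 'wives'.

wives


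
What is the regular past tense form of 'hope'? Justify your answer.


Apply rule: Add -d (word ends in -e). 'hope' becomes 'hoped'.

hoped


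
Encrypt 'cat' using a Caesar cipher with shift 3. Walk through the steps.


Shift each letter by 3: c -> f, a -> d, t -> w. Result: 'fdw'.

fdw


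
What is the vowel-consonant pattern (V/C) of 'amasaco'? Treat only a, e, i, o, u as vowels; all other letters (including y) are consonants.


Letter mapping: a = V, m = C, a = V, s = C, a = V, c = C, o = V.

VCVCVCV


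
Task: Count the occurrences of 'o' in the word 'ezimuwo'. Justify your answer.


Letter 'o' in 'ezimuwo': found at position(s) 7 = 1 occurrence(s).

1


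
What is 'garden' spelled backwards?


Reverse 'garden' character by character: 'nedrag'.

nedrag


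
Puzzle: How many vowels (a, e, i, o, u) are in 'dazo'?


Vowels in 'dazo': a, o = 2 vowels.

2


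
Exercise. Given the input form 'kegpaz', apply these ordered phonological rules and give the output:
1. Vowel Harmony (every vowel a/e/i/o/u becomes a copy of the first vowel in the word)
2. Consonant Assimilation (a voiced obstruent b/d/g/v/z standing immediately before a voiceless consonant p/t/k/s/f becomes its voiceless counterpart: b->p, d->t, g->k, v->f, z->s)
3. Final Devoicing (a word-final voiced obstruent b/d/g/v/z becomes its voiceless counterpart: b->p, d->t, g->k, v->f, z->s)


Starting form: 'kegpaz'
Rule 1: Vowel Harmony: all vowels become 'e' (matching first vowel). 'kegpaz' -> 'kegpez'
Rule 2: Consonant Assimilation: voiced obstruent before voiceless consonant becomes voiceless ('gp' -> 'kp'). 'kegpez' -> 'kekpez'
Rule 3: Final Devoicing: word-final voiced obstruent 'z' becomes voiceless 's'. 'kekpez' -> 'kekpes'
Final form: 'kekpes'

kekpes


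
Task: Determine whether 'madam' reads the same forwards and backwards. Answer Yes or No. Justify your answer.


Forward: 'madam'
Reversed: 'madam'
They are identical.

Yes


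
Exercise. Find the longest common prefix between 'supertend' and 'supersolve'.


Compare from the start: 5 characters match: 'super'. Mismatch at position 6: 't' vs 's'.

super


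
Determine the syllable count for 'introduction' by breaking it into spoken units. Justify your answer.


Break 'introduction' into syllables: in-tro-duc-tion -> in | tro | duc | tion = 4 syllables

4 syllables


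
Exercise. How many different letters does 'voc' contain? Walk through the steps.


Unique letters in 'voc': {c, o, v} = 3 distinct letters.

3


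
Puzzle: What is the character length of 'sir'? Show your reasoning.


Spell out 'sir' and number each letter: s(1), i(2), r(3). Total: 3 letters.

3


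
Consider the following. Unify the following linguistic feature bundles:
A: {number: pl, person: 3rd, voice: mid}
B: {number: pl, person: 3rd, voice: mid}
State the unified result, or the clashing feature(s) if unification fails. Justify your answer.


Compare features:
number: A=pl vs B=pl -> unified: pl
person: A=3rd vs B=3rd -> unified: 3rd
voice: A=mid vs B=mid -> unified: mid
No clashes found.

Unified: {number: pl, person: 3rd, voice: mid}


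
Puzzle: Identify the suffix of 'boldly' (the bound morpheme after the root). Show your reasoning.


The word 'boldly' = 'bold' (root) + '-ly' (suffix). The suffix is '-ly'.

ly


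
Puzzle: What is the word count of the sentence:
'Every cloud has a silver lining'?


Split into words: Every | cloud | has | a | silver | lining = 6 words.

6


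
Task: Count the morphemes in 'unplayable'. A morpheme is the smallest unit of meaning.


Decomposition: un- (prefix) + play (root) + -able (suffix) = 3 morpheme(s)

3 morphemes


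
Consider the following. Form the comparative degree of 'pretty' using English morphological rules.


Apply comparative formation (consonant + y: change y to i, add -er): 'pretty' -> 'prettier'.

prettier


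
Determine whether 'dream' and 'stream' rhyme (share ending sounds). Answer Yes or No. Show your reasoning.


Rime (stressed vowel + following sounds) of 'dream': -eam = /iːm/
Rime of 'stream': -eam = /iːm/
/iːm/ and /iːm/ are the same ending sound, so the words rhyme.

Yes


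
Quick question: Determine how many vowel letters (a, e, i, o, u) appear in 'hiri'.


Vowels in 'hiri': i, i = 2 vowels.

2


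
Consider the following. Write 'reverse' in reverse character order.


Reverse 'reverse' character by character: 'esrever'.

esrever


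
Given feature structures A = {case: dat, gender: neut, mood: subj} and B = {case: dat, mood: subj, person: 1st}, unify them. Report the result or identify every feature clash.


Compare features:
case: A=dat vs B=dat -> unified: dat
gender: A=neut vs B=_ -> unified: neut
mood: A=subj vs B=subj -> unified: subj
person: A=_ vs B=1st -> unified: 1st
No clashes found.

Unified: {case: dat, gender: neut, mood: subj, person: 1st}


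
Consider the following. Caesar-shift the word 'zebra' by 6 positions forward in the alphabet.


Shift each letter by 6: z -> f, e -> k, b -> h, r -> x, a -> g. Result: 'fkhxg'.

fkhxg


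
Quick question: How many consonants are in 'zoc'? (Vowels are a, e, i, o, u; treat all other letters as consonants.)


Consonants in 'zoc': z, c = 2 consonants.

2


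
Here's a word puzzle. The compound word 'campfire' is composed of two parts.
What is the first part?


Split 'campfire' into 'camp' + 'fire'. The first part is 'camp'.

camp


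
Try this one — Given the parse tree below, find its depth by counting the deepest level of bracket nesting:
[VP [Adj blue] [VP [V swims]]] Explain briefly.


Count bracket nesting levels:
'[' at pos 0: depth = 1
'[' at pos 4: depth = 2
'[' at pos 15: depth = 2
'[' at pos 19: depth = 3
Maximum depth reached: 3

3


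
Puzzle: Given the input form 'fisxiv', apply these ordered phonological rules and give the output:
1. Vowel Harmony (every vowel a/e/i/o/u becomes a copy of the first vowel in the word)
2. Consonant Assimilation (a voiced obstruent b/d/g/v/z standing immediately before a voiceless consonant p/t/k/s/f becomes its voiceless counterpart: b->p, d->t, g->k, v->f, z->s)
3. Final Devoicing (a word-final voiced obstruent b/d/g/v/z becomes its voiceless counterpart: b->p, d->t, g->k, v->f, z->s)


Starting form: 'fisxiv'
Rule 1: Vowel Harmony: all vowels already match. No change.
Rule 2: Consonant Assimilation: no voiced obstruent (b/d/g/v/z) stands immediately before a voiceless consonant (p/t/k/s/f). No change.
Rule 3: Final Devoicing: word-final voiced obstruent 'v' becomes voiceless 'f'. 'fisxiv' -> 'fisxif'
Final form: 'fisxif'

fisxif


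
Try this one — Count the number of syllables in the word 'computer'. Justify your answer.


Break 'computer' into syllables: com-pu-ter -> com | pu | ter = 3 syllables

3 syllables


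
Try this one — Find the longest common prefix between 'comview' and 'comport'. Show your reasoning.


Compare from the start: 3 characters match: 'com'. Mismatch at position 4: 'v' vs 'p'.

com


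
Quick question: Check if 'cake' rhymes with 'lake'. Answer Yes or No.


Rime (stressed vowel + following sounds) of 'cake': -ake = /eɪk/
Rime of 'lake': -ake = /eɪk/
/eɪk/ and /eɪk/ are the same ending sound, so the words rhyme.

Yes


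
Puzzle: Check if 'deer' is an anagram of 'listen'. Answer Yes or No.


Sorted letters of 'deer': 'deer'
Sorted letters of 'listen': 'eilnst'
They do not match.

No


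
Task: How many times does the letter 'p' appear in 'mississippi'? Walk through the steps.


Letter 'p' in 'mississippi': found at position(s) 9, 10 = 2 occurrence(s).

2


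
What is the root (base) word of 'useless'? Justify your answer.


Remove suffix '-less' from 'useless' to get root 'use'.

use


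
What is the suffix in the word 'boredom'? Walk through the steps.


The word 'boredom' = 'bore' (root) + '-dom' (suffix). The suffix is '-dom'.

dom


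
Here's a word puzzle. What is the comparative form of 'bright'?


Apply comparative formation (add -er): 'bright' -> 'brighter'.

brighter


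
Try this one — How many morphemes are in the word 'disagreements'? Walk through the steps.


Decomposition: dis- (prefix) + agree (root) + -ment (suffix) + -s (plural) = 4 morpheme(s)

4 morphemes


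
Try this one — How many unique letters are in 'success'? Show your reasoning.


Unique letters in 'success': {c, e, s, u} = 4 distinct letters.

4


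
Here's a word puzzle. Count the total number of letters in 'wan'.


Spell out 'wan' and number each letter: w(1), a(2), n(3). Total: 3 letters.

3


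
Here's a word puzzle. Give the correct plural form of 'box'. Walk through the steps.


Apply rule: Add -es (sibilant/fricative ending). 'box' becomes 'boxes'.

boxes


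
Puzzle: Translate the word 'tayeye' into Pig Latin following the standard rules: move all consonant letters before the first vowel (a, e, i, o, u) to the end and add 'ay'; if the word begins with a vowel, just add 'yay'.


'tayeye': move consonant cluster 't' to end and add 'ay': 'ayeyetay'.

ayeyetay


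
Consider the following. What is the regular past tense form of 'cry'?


Apply rule: Change -y to -ied. 'cry' becomes 'cried'.

cried


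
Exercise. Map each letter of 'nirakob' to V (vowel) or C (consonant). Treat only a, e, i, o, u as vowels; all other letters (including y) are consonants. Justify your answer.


Letter mapping: n = C, i = V, r = C, a = V, k = C, o = V, b = C.

CVCVCVC


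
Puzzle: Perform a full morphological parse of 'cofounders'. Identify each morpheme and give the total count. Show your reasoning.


Step 1: Identify prefix: 'co' (meaning: together)
Step 2: Identify root: 'found'
Step 3: Identify suffix(es): 'er, s'
Decomposition: co- (prefix: together) + found (root) + -er (suffix: one who) + -s (plural)
Total morphemes: 4

4 morphemes (co- (prefix: together) + found (root) + -er (suffix: one who) + -s (plural))


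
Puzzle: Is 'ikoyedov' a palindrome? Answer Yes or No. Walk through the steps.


Forward: 'ikoyedov'
Reversed: 'vodeyoki'
They differ.

No


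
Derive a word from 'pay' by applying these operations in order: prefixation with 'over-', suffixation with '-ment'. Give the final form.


Step 1: Add prefix 'over-' to 'pay' = 'overpay'
Step 2: Add suffix '-ment' to 'overpay' = 'overpayment'

overpayment


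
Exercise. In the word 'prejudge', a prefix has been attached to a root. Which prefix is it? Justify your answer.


The word 'prejudge' = 'pre' (prefix) + 'judge' (root). The prefix is 'pre'.

pre


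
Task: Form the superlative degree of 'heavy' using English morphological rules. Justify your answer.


Apply superlative formation (consonant + y: change y to i, add -est): 'heavy' -> 'heaviest'.

heaviest


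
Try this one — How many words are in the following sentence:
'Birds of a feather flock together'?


Split into words: Birds | of | a | feather | flock | together = 6 words.

6


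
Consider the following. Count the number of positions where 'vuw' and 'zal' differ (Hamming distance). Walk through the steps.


Alignment:
Position 1: 'v' vs 'z' = DIFFER
Position 2: 'u' vs 'a' = DIFFER
Position 3: 'w' vs 'l' = DIFFER
Total differences: 3

3


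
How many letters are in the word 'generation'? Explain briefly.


Spell out 'generation' and number each letter: g(1), e(2), n(3), e(4), r(5), a(6), t(7), i(8), o(9), n(10). Total: 10 letters.

10


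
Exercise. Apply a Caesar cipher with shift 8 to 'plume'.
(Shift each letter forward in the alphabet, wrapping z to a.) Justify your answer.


Shift each letter by 8: p -> x, l -> t, u -> c, m -> u, e -> m. Result: 'xtcum'.

xtcum


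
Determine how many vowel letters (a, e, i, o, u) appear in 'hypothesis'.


Vowels in 'hypothesis': o, e, i = 3 vowels.

3


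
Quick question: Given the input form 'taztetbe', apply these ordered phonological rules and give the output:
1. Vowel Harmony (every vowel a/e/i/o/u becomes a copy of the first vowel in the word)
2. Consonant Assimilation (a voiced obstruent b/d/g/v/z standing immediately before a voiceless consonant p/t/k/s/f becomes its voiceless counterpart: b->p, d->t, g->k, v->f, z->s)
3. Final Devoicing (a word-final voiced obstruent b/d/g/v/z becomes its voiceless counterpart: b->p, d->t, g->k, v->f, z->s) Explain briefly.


Starting form: 'taztetbe'
Rule 1: Vowel Harmony: all vowels become 'a' (matching first vowel). 'taztetbe' -> 'taztatba'
Rule 2: Consonant Assimilation: voiced obstruent before voiceless consonant becomes voiceless ('zt' -> 'st'). 'taztatba' -> 'tastatba'
Rule 3: Final Devoicing: the word ends in the vowel 'a', not a consonant. No change.
Final form: 'tastatba'

tastatba
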